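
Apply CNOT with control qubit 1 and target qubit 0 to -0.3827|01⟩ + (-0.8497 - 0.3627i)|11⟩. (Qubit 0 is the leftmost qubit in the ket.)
(-0.8497 - 0.3627i)|01⟩ - 0.3827|11⟩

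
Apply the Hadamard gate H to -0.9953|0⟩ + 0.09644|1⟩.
-0.6356|0⟩ - 0.772|1⟩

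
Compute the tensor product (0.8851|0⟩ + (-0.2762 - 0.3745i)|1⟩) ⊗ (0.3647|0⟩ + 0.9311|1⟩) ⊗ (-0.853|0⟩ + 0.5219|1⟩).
-0.2753|000⟩ + 0.1685|001⟩ - 0.703|010⟩ + 0.4301|011⟩ + (0.08592 + 0.1165i)|100⟩ + (-0.05257 - 0.07128i)|101⟩ + (0.2194 + 0.2974i)|110⟩ + (-0.1342 - 0.182i)|111⟩

amp(|b₁b₂…⟩) = product of the factor amplitudes for bits b₁, b₂, …; only kets whose every factor amplitude is nonzero survive.
|000⟩: (0.8851)(0.3647)(-0.853) = -0.2753
|001⟩: (0.8851)(0.3647)(0.5219) = 0.1685
|010⟩: (0.8851)(0.9311)(-0.853) = -0.703
|011⟩: (0.8851)(0.9311)(0.5219) = 0.4301
|100⟩: (-0.2762 - 0.3745i)(0.3647)(-0.853) = (0.08592 + 0.1165i)
|101⟩: (-0.2762 - 0.3745i)(0.3647)(0.5219) = (-0.05257 - 0.07128i)
|110⟩: (-0.2762 - 0.3745i)(0.9311)(-0.853) = (0.2194 + 0.2974i)
|111⟩: (-0.2762 - 0.3745i)(0.9311)(0.5219) = (-0.1342 - 0.182i)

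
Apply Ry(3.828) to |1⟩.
-0.9417|0⟩ - 0.3365|1⟩

Ry(3.828) = [[cos(θ/2), −sin(θ/2)], [sin(θ/2), cos(θ/2)]]; θ = 3.828, cos(θ/2) ≈ -0.336506, sin(θ/2) ≈ 0.941681.
With a = amp(|0⟩) = 0 and b = amp(|1⟩) = 1:
new amp(|0⟩) = (-0.336506)·a + (-0.941681)·b = -0.9417
new amp(|1⟩) = (0.941681)·a + (-0.336506)·b = -0.3365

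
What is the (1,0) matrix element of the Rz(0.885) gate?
0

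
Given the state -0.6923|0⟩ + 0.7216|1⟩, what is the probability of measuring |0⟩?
0.4793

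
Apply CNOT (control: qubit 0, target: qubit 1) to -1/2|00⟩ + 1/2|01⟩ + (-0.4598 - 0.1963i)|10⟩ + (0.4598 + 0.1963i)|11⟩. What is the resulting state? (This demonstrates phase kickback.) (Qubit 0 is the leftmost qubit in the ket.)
-1/2|00⟩ + 1/2|01⟩ + (0.4598 + 0.1963i)|10⟩ + (-0.4598 - 0.1963i)|11⟩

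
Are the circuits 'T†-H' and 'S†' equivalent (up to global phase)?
No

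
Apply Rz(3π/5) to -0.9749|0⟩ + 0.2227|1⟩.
(-0.573 + 0.7887i)|0⟩ + (0.1309 + 0.1802i)|1⟩

Rz(3π/5) = [[e^(−iθ/2), 0], [0, e^(iθ/2)]] with e^(±iθ/2) = cos(θ/2) ± i·sin(θ/2); θ = 3π/5, cos(θ/2) ≈ 0.587785, sin(θ/2) ≈ 0.809017.
With a = amp(|0⟩) = -0.9749 and b = amp(|1⟩) = 0.2227:
new amp(|0⟩) = (0.587785 - 0.809017i)·a = (-0.573 + 0.7887i)
new amp(|1⟩) = (0.587785 + 0.809017i)·b = (0.1309 + 0.1802i)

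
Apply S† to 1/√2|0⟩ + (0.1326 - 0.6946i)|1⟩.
1/√2|0⟩ + (-0.6946 - 0.1326i)|1⟩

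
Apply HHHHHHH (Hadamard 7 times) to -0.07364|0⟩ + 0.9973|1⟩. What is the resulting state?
0.6531|0⟩ - 0.7573|1⟩

H² = I, so H^7 = H: a single Hadamard. With (a, b) = (-0.07364, 0.9973), H gives ((a + b)/√2, (a − b)/√2) = (0.6531, -0.7573).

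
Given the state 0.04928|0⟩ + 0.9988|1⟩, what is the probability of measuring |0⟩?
0.002429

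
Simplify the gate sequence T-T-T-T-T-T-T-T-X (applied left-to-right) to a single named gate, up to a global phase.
X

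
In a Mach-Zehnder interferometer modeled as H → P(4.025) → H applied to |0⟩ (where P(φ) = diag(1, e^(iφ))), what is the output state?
(0.1827 - 0.3865i)|0⟩ + (0.8173 + 0.3865i)|1⟩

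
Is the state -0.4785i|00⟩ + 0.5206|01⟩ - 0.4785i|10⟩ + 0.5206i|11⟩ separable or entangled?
Entangled

Writing the state as a|00⟩ + b|01⟩ + c|10⟩ + d|11⟩, it is a product state iff ad − bc = 0.
Here (a, b, c, d) = (-0.4785i, 0.5206, -0.4785i, 0.5206i): ad − bc = (-0.4785i)(0.5206i) − (0.5206)(-0.4785i) = (0.2491 + 0.2491i) ≠ 0, so the state is entangled.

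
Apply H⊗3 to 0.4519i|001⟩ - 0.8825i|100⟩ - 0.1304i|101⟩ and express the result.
-0.1983i|000⟩ - 0.4257i|001⟩ - 0.1983i|010⟩ - 0.4257i|011⟩ + 0.5179i|100⟩ + 0.1061i|101⟩ + 0.5179i|110⟩ + 0.1061i|111⟩

H⊗3 gives amp(|y⟩) = (1/2√2) Σ_x (−1)^(x·y) amp(|x⟩), where x·y is the number of positions in which both x and y have a 1.
|000⟩: (0.4519i - 0.8825i - 0.1304i)/(2√2) = -0.1983i
|001⟩: (-0.4519i - 0.8825i + 0.1304i)/(2√2) = -0.4257i
|010⟩: (0.4519i - 0.8825i - 0.1304i)/(2√2) = -0.1983i
|011⟩: (-0.4519i - 0.8825i + 0.1304i)/(2√2) = -0.4257i
|100⟩: (0.4519i + 0.8825i + 0.1304i)/(2√2) = 0.5179i
|101⟩: (-0.4519i + 0.8825i - 0.1304i)/(2√2) = 0.1061i
|110⟩: (0.4519i + 0.8825i + 0.1304i)/(2√2) = 0.5179i
|111⟩: (-0.4519i + 0.8825i - 0.1304i)/(2√2) = 0.1061i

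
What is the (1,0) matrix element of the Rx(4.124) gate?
-0.8818i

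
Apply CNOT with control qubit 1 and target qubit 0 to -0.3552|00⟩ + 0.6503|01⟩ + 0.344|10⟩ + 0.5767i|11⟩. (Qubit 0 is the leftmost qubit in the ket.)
-0.3552|00⟩ + 0.5767i|01⟩ + 0.344|10⟩ + 0.6503|11⟩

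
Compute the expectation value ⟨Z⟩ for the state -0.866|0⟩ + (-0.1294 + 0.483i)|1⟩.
0.4999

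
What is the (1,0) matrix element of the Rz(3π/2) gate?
0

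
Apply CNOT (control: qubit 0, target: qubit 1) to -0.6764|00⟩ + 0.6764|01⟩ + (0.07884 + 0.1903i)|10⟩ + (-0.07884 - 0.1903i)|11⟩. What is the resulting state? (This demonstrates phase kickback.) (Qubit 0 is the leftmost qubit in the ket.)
-0.6764|00⟩ + 0.6764|01⟩ + (-0.07884 - 0.1903i)|10⟩ + (0.07884 + 0.1903i)|11⟩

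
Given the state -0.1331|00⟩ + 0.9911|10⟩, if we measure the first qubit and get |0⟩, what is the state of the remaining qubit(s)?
-|0⟩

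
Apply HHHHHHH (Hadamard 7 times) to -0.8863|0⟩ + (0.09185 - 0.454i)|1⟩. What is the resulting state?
(-0.5618 - 0.321i)|0⟩ + (-0.6917 + 0.321i)|1⟩

H² = I, so H^7 = H: a single Hadamard. With (a, b) = (-0.8863, (0.09185 - 0.454i)), H gives ((a + b)/√2, (a − b)/√2) = ((-0.5618 - 0.321i), (-0.6917 + 0.321i)).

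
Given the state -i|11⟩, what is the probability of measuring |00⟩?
0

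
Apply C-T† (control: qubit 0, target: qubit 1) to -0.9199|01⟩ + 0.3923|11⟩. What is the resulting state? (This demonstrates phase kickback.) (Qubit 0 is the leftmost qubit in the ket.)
-0.9199|01⟩ + (0.2774 - 0.2774i)|11⟩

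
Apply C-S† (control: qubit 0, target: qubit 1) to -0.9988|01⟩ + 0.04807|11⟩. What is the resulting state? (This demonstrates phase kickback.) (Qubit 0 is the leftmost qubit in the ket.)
-0.9988|01⟩ - 0.04807i|11⟩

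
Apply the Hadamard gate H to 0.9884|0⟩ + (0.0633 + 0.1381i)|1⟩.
(0.7437 + 0.09765i)|0⟩ + (0.6541 - 0.09765i)|1⟩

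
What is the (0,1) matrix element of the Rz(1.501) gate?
0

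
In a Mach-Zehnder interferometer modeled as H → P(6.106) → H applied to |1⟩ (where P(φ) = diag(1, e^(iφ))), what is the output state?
(0.007828 + 0.08813i)|0⟩ + (0.9922 - 0.08813i)|1⟩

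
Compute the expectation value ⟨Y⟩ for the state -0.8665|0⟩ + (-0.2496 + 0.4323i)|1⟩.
-0.7492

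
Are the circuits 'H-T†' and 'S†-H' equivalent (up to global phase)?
No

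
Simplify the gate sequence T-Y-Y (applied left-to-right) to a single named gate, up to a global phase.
T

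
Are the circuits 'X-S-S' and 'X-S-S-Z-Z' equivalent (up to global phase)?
Yes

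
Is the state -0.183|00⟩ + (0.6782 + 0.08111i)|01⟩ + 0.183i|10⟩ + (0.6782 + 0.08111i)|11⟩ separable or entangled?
Entangled

Writing the state as a|00⟩ + b|01⟩ + c|10⟩ + d|11⟩, it is a product state iff ad − bc = 0.
Here (a, b, c, d) = (-0.183, (0.6782 + 0.08111i), 0.183i, (0.6782 + 0.08111i)): ad − bc = (-0.183)(0.6782 + 0.08111i) − (0.6782 + 0.08111i)(0.183i) = (-0.1093 - 0.139i) ≠ 0, so the state is entangled.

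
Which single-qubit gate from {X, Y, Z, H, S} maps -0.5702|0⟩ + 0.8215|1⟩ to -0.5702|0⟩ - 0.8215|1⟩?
Z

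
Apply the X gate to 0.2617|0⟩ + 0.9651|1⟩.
0.9651|0⟩ + 0.2617|1⟩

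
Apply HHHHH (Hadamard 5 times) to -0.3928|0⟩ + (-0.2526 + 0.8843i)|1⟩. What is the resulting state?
(-0.4564 + 0.6253i)|0⟩ + (-0.09914 - 0.6253i)|1⟩

H² = I, so H^5 = H: a single Hadamard. With (a, b) = (-0.3928, (-0.2526 + 0.8843i)), H gives ((a + b)/√2, (a − b)/√2) = ((-0.4564 + 0.6253i), (-0.09914 - 0.6253i)).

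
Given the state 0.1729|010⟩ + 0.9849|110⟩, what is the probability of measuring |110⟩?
0.97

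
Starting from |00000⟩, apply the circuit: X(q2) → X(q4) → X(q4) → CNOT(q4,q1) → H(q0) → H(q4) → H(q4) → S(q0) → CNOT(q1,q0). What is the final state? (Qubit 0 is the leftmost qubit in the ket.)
1/√2|00100⟩ + (1/√2)i|10100⟩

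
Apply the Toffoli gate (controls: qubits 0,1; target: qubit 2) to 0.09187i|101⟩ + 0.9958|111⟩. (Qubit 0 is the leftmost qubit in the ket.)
0.09187i|101⟩ + 0.9958|110⟩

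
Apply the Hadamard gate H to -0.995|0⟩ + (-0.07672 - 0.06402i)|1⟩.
(-0.7578 - 0.04527i)|0⟩ + (-0.6493 + 0.04527i)|1⟩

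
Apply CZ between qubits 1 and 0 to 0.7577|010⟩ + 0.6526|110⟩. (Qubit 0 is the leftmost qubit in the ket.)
0.7577|010⟩ - 0.6526|110⟩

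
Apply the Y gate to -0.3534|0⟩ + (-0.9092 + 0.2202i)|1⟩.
(0.2202 + 0.9092i)|0⟩ - 0.3534i|1⟩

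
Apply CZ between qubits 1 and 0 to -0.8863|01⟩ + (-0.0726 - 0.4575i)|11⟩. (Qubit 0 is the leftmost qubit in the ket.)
-0.8863|01⟩ + (0.0726 + 0.4575i)|11⟩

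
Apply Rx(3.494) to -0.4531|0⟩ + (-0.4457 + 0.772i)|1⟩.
(0.8395 + 0.4388i)|0⟩ + (0.07813 + 0.3108i)|1⟩

Rx(3.494) = [[cos(θ/2), −i·sin(θ/2)], [−i·sin(θ/2), cos(θ/2)]]; θ = 3.494, cos(θ/2) ≈ -0.175293, sin(θ/2) ≈ 0.984516.
With a = amp(|0⟩) = -0.4531 and b = amp(|1⟩) = (-0.4457 + 0.772i):
new amp(|0⟩) = (-0.175293)·a + (-0.984516i)·b = (0.8395 + 0.4388i)
new amp(|1⟩) = (-0.984516i)·a + (-0.175293)·b = (0.07813 + 0.3108i)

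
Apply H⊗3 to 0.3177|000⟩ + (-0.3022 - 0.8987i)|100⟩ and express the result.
(0.00548 - 0.3177i)|000⟩ + (0.00548 - 0.3177i)|001⟩ + (0.00548 - 0.3177i)|010⟩ + (0.00548 - 0.3177i)|011⟩ + (0.2192 + 0.3177i)|100⟩ + (0.2192 + 0.3177i)|101⟩ + (0.2192 + 0.3177i)|110⟩ + (0.2192 + 0.3177i)|111⟩

H⊗3 gives amp(|y⟩) = (1/2√2) Σ_x (−1)^(x·y) amp(|x⟩), where x·y is the number of positions in which both x and y have a 1.
|000⟩: (0.3177 + (-0.3022 - 0.8987i))/(2√2) = (0.00548 - 0.3177i)
|001⟩: (0.3177 + (-0.3022 - 0.8987i))/(2√2) = (0.00548 - 0.3177i)
|010⟩: (0.3177 + (-0.3022 - 0.8987i))/(2√2) = (0.00548 - 0.3177i)
|011⟩: (0.3177 + (-0.3022 - 0.8987i))/(2√2) = (0.00548 - 0.3177i)
|100⟩: (0.3177 - (-0.3022 - 0.8987i))/(2√2) = (0.2192 + 0.3177i)
|101⟩: (0.3177 - (-0.3022 - 0.8987i))/(2√2) = (0.2192 + 0.3177i)
|110⟩: (0.3177 - (-0.3022 - 0.8987i))/(2√2) = (0.2192 + 0.3177i)
|111⟩: (0.3177 - (-0.3022 - 0.8987i))/(2√2) = (0.2192 + 0.3177i)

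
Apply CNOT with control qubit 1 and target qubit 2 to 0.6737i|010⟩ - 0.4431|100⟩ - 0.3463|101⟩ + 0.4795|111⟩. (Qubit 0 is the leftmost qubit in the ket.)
0.6737i|011⟩ - 0.4431|100⟩ - 0.3463|101⟩ + 0.4795|110⟩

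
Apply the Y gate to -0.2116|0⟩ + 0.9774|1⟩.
-0.9774i|0⟩ - 0.2116i|1⟩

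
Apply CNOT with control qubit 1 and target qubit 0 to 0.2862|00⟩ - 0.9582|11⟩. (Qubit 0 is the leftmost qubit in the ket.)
0.2862|00⟩ - 0.9582|01⟩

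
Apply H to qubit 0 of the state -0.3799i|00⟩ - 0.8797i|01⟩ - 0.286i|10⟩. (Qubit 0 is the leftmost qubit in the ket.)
-0.4709i|00⟩ - 0.622i|01⟩ - 0.0664i|10⟩ - 0.622i|11⟩

H on qubit 0 mixes each pair of kets that differ only in qubit 0: amplitudes (a, b) of (|…0…⟩, |…1…⟩) become ((a + b)/√2, (a − b)/√2). Kets absent from the input have amplitude 0.
(|00⟩, |10⟩): (a, b) = (-0.3799i, -0.286i) → (-0.4709i, -0.0664i)
(|01⟩, |11⟩): (a, b) = (-0.8797i, 0) → (-0.622i, -0.622i)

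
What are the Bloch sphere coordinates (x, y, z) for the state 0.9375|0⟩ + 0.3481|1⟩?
(0.6527, 0, 0.7577)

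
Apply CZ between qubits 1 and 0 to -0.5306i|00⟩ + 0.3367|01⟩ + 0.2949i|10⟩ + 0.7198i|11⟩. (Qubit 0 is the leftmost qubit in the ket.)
-0.5306i|00⟩ + 0.3367|01⟩ + 0.2949i|10⟩ - 0.7198i|11⟩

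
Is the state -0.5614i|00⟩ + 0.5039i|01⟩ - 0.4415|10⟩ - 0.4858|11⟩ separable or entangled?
Entangled

Writing the state as a|00⟩ + b|01⟩ + c|10⟩ + d|11⟩, it is a product state iff ad − bc = 0.
Here (a, b, c, d) = (-0.5614i, 0.5039i, -0.4415, -0.4858): ad − bc = (-0.5614i)(-0.4858) − (0.5039i)(-0.4415) = 0.4952i ≠ 0, so the state is entangled.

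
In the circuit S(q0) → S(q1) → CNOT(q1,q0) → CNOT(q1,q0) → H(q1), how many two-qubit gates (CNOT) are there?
2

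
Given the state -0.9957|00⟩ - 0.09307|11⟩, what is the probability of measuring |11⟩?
0.008662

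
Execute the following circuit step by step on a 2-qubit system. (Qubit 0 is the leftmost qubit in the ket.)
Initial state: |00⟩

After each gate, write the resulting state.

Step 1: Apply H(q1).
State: 1/√2|00⟩ + 1/√2|01⟩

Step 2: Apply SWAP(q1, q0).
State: 1/√2|00⟩ + 1/√2|10⟩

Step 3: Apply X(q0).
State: 1/√2|00⟩ + 1/√2|10⟩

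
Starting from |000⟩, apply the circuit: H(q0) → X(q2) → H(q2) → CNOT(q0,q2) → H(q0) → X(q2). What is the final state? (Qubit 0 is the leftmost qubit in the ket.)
-1/√2|100⟩ + 1/√2|101⟩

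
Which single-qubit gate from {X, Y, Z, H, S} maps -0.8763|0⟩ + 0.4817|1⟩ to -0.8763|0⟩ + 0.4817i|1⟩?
S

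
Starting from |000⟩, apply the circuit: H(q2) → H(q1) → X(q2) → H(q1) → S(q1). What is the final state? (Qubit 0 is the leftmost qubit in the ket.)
1/√2|000⟩ + 1/√2|001⟩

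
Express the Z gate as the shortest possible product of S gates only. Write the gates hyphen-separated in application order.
S-S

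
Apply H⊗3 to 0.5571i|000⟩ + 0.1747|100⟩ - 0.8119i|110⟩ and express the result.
(0.06177 - 0.09009i)|000⟩ + (0.06177 - 0.09009i)|001⟩ + (0.06177 + 0.484i)|010⟩ + (0.06177 + 0.484i)|011⟩ + (-0.06177 + 0.484i)|100⟩ + (-0.06177 + 0.484i)|101⟩ + (-0.06177 - 0.09009i)|110⟩ + (-0.06177 - 0.09009i)|111⟩

H⊗3 gives amp(|y⟩) = (1/2√2) Σ_x (−1)^(x·y) amp(|x⟩), where x·y is the number of positions in which both x and y have a 1.
|000⟩: (0.5571i + 0.1747 - 0.8119i)/(2√2) = (0.06177 - 0.09009i)
|001⟩: (0.5571i + 0.1747 - 0.8119i)/(2√2) = (0.06177 - 0.09009i)
|010⟩: (0.5571i + 0.1747 + 0.8119i)/(2√2) = (0.06177 + 0.484i)
|011⟩: (0.5571i + 0.1747 + 0.8119i)/(2√2) = (0.06177 + 0.484i)
|100⟩: (0.5571i - 0.1747 + 0.8119i)/(2√2) = (-0.06177 + 0.484i)
|101⟩: (0.5571i - 0.1747 + 0.8119i)/(2√2) = (-0.06177 + 0.484i)
|110⟩: (0.5571i - 0.1747 - 0.8119i)/(2√2) = (-0.06177 - 0.09009i)
|111⟩: (0.5571i - 0.1747 - 0.8119i)/(2√2) = (-0.06177 - 0.09009i)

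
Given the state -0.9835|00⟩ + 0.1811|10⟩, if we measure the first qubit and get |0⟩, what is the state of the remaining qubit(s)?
-|0⟩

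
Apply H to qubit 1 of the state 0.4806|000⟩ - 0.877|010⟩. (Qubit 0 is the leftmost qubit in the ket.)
-0.2803|000⟩ + 0.96|010⟩

H on qubit 1 mixes each pair of kets that differ only in qubit 1: amplitudes (a, b) of (|…0…⟩, |…1…⟩) become ((a + b)/√2, (a − b)/√2). Kets absent from the input have amplitude 0.
(|000⟩, |010⟩): (a, b) = (0.4806, -0.877) → (-0.2803, 0.96)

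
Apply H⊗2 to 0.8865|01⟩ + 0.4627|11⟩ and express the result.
0.6746|00⟩ - 0.6746|01⟩ + 0.2119|10⟩ - 0.2119|11⟩

H⊗2 gives amp(|y⟩) = (1/2) Σ_x (−1)^(x·y) amp(|x⟩), where x·y is the number of positions in which both x and y have a 1.
|00⟩: (0.8865 + 0.4627)/2 = 0.6746
|01⟩: (-0.8865 - 0.4627)/2 = -0.6746
|10⟩: (0.8865 - 0.4627)/2 = 0.2119
|11⟩: (-0.8865 + 0.4627)/2 = -0.2119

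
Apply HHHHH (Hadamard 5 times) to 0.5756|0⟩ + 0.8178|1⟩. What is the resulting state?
0.9853|0⟩ - 0.1713|1⟩

H² = I, so H^5 = H: a single Hadamard. With (a, b) = (0.5756, 0.8178), H gives ((a + b)/√2, (a − b)/√2) = (0.9853, -0.1713).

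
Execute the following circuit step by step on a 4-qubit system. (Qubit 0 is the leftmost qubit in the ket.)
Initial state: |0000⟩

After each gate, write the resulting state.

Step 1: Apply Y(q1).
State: i|0100⟩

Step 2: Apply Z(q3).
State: i|0100⟩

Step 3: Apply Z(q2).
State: i|0100⟩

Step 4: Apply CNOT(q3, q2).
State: i|0100⟩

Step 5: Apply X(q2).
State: i|0110⟩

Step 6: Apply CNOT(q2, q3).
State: i|0111⟩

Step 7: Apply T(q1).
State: (-1/√2 + (1/√2)i)|0111⟩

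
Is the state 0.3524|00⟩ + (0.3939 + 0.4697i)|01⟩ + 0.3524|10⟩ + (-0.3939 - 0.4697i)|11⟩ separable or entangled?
Entangled

Writing the state as a|00⟩ + b|01⟩ + c|10⟩ + d|11⟩, it is a product state iff ad − bc = 0.
Here (a, b, c, d) = (0.3524, (0.3939 + 0.4697i), 0.3524, (-0.3939 - 0.4697i)): ad − bc = (0.3524)(-0.3939 - 0.4697i) − (0.3939 + 0.4697i)(0.3524) = (-0.2776 - 0.331i) ≠ 0, so the state is entangled.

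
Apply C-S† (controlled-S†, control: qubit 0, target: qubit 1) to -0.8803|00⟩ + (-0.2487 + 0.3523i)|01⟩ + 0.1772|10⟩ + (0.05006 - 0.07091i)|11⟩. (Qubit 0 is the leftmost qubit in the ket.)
-0.8803|00⟩ + (-0.2487 + 0.3523i)|01⟩ + 0.1772|10⟩ + (-0.07091 - 0.05006i)|11⟩

C-S† leaves the control-|0⟩ kets |00⟩, |01⟩ unchanged and applies S† to qubit 1 on the control-|1⟩ pair (|10⟩, |11⟩).
S† = [[1, 0], [0, -i]].
With a = amp(|10⟩) = 0.1772 and b = amp(|11⟩) = (0.05006 - 0.07091i):
new amp(|10⟩) = (1)·a = 0.1772
new amp(|11⟩) = (-i)·b = (-0.07091 - 0.05006i)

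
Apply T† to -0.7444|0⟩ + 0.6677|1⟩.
-0.7444|0⟩ + (0.4721 - 0.4721i)|1⟩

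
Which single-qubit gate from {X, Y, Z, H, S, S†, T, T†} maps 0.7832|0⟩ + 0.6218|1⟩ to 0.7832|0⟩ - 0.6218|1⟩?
Z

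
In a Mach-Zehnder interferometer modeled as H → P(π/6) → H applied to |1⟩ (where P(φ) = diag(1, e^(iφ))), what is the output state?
(0.06699 - 0.25i)|0⟩ + (0.933 + 0.25i)|1⟩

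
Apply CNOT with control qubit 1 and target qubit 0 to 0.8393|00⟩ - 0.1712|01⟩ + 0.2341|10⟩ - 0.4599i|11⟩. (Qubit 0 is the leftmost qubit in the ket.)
0.8393|00⟩ - 0.4599i|01⟩ + 0.2341|10⟩ - 0.1712|11⟩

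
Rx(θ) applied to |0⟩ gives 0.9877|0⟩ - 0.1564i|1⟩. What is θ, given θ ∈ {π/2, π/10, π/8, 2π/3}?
π/10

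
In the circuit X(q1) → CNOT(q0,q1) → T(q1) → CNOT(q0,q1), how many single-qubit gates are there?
2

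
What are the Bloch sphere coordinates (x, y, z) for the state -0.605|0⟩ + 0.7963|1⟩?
(-0.9635, 0, -0.2681)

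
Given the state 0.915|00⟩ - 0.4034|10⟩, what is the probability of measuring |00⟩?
0.8372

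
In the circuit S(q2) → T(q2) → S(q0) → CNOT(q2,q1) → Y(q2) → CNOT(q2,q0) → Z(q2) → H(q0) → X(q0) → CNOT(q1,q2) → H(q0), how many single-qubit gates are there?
8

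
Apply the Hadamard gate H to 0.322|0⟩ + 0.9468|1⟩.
0.8972|0⟩ - 0.4418|1⟩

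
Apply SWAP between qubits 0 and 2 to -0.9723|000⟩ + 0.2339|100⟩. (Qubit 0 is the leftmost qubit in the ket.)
-0.9723|000⟩ + 0.2339|001⟩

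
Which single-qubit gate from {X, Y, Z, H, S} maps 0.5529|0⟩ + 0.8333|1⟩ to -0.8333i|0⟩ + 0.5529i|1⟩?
Y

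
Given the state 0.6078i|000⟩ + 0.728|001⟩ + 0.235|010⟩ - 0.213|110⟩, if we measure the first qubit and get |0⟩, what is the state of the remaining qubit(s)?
0.6221i|00⟩ + 0.7451|01⟩ + 0.2405|10⟩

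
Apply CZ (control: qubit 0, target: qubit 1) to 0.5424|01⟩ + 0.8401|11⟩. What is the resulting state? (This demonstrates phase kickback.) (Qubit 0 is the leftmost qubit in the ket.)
0.5424|01⟩ - 0.8401|11⟩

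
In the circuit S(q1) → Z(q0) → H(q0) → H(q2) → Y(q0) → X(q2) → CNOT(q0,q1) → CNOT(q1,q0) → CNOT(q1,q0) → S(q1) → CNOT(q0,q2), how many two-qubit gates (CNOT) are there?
4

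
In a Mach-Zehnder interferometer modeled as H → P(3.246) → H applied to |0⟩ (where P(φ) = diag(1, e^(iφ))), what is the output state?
(0.002723 - 0.05211i)|0⟩ + (0.9973 + 0.05211i)|1⟩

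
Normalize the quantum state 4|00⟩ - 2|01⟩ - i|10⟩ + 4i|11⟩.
0.6576|00⟩ - 0.3288|01⟩ - 0.1644i|10⟩ + 0.6576i|11⟩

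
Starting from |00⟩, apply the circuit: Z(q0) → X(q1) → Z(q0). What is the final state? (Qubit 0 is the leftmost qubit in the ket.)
|01⟩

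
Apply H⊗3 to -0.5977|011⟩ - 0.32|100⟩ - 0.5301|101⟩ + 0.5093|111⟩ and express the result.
-0.3318|000⟩ + 0.1055|001⟩ - 0.2693|010⟩ + 0.04303|011⟩ - 0.09083|100⟩ + 0.3171|101⟩ + 0.6919|110⟩ - 0.4657|111⟩

H⊗3 gives amp(|y⟩) = (1/2√2) Σ_x (−1)^(x·y) amp(|x⟩), where x·y is the number of positions in which both x and y have a 1.
|000⟩: (-0.5977 - 0.32 - 0.5301 + 0.5093)/(2√2) = -0.3318
|001⟩: (0.5977 - 0.32 + 0.5301 - 0.5093)/(2√2) = 0.1055
|010⟩: (0.5977 - 0.32 - 0.5301 - 0.5093)/(2√2) = -0.2693
|011⟩: (-0.5977 - 0.32 + 0.5301 + 0.5093)/(2√2) = 0.04303
|100⟩: (-0.5977 + 0.32 + 0.5301 - 0.5093)/(2√2) = -0.09083
|101⟩: (0.5977 + 0.32 - 0.5301 + 0.5093)/(2√2) = 0.3171
|110⟩: (0.5977 + 0.32 + 0.5301 + 0.5093)/(2√2) = 0.6919
|111⟩: (-0.5977 + 0.32 - 0.5301 - 0.5093)/(2√2) = -0.4657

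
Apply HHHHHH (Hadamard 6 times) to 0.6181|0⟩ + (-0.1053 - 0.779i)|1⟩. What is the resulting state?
0.6181|0⟩ + (-0.1053 - 0.779i)|1⟩

H² = I, so an even number of Hadamards cancels: H^6 = I and the state is unchanged.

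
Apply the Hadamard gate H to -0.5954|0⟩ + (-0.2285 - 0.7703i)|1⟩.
(-0.5826 - 0.5447i)|0⟩ + (-0.2594 + 0.5447i)|1⟩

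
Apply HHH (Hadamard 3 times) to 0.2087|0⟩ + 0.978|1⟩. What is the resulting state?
0.8391|0⟩ - 0.544|1⟩

H² = I, so H^3 = H: a single Hadamard. With (a, b) = (0.2087, 0.978), H gives ((a + b)/√2, (a − b)/√2) = (0.8391, -0.544).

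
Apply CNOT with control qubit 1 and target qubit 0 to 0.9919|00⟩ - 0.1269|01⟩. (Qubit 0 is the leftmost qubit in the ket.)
0.9919|00⟩ - 0.1269|11⟩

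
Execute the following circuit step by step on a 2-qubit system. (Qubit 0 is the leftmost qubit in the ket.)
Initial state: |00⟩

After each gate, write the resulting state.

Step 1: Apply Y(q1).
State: i|01⟩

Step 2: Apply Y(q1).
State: |00⟩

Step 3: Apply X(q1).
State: |01⟩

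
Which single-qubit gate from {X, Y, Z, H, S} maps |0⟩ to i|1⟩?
Y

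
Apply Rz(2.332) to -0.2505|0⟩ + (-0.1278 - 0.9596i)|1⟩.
(-0.09865 + 0.2303i)|0⟩ + (0.8317 - 0.4954i)|1⟩

Rz(2.332) = [[e^(−iθ/2), 0], [0, e^(iθ/2)]] with e^(±iθ/2) = cos(θ/2) ± i·sin(θ/2); θ = 2.332, cos(θ/2) ≈ 0.393832, sin(θ/2) ≈ 0.919183.
With a = amp(|0⟩) = -0.2505 and b = amp(|1⟩) = (-0.1278 - 0.9596i):
new amp(|0⟩) = (0.393832 - 0.919183i)·a = (-0.09865 + 0.2303i)
new amp(|1⟩) = (0.393832 + 0.919183i)·b = (0.8317 - 0.4954i)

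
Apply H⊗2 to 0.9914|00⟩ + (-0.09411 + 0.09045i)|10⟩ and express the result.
(0.4486 + 0.04523i)|00⟩ + (0.4486 + 0.04523i)|01⟩ + (0.5428 - 0.04523i)|10⟩ + (0.5428 - 0.04523i)|11⟩

H⊗2 gives amp(|y⟩) = (1/2) Σ_x (−1)^(x·y) amp(|x⟩), where x·y is the number of positions in which both x and y have a 1.
|00⟩: (0.9914 + (-0.09411 + 0.09045i))/2 = (0.4486 + 0.04523i)
|01⟩: (0.9914 + (-0.09411 + 0.09045i))/2 = (0.4486 + 0.04523i)
|10⟩: (0.9914 - (-0.09411 + 0.09045i))/2 = (0.5428 - 0.04523i)
|11⟩: (0.9914 - (-0.09411 + 0.09045i))/2 = (0.5428 - 0.04523i)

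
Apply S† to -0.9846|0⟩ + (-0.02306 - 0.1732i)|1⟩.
-0.9846|0⟩ + (-0.1732 + 0.02306i)|1⟩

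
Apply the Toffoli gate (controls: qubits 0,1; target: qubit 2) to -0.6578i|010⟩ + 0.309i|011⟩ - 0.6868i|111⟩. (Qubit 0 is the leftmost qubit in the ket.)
-0.6578i|010⟩ + 0.309i|011⟩ - 0.6868i|110⟩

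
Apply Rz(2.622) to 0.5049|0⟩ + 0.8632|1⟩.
(0.1297 - 0.488i)|0⟩ + (0.2217 + 0.8342i)|1⟩

Rz(2.622) = [[e^(−iθ/2), 0], [0, e^(iθ/2)]] with e^(±iθ/2) = cos(θ/2) ± i·sin(θ/2); θ = 2.622, cos(θ/2) ≈ 0.256884, sin(θ/2) ≈ 0.966442.
With a = amp(|0⟩) = 0.5049 and b = amp(|1⟩) = 0.8632:
new amp(|0⟩) = (0.256884 - 0.966442i)·a = (0.1297 - 0.488i)
new amp(|1⟩) = (0.256884 + 0.966442i)·b = (0.2217 + 0.8342i)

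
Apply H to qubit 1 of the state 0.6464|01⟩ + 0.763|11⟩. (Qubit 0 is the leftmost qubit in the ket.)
0.4571|00⟩ - 0.4571|01⟩ + 0.5395|10⟩ - 0.5395|11⟩

H on qubit 1 mixes each pair of kets that differ only in qubit 1: amplitudes (a, b) of (|…0…⟩, |…1…⟩) become ((a + b)/√2, (a − b)/√2). Kets absent from the input have amplitude 0.
(|00⟩, |01⟩): (a, b) = (0, 0.6464) → (0.4571, -0.4571)
(|10⟩, |11⟩): (a, b) = (0, 0.763) → (0.5395, -0.5395)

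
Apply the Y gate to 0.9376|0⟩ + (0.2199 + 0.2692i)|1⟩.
(0.2692 - 0.2199i)|0⟩ + 0.9376i|1⟩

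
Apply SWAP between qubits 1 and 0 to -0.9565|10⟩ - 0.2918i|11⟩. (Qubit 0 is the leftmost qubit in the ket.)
-0.9565|01⟩ - 0.2918i|11⟩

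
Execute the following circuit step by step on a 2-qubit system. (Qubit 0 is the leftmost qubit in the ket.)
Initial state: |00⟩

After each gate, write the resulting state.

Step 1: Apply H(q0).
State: 1/√2|00⟩ + 1/√2|10⟩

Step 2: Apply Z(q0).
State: 1/√2|00⟩ - 1/√2|10⟩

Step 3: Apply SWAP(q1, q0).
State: 1/√2|00⟩ - 1/√2|01⟩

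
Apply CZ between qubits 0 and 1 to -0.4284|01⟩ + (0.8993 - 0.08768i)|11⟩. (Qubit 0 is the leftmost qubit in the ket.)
-0.4284|01⟩ + (-0.8993 + 0.08768i)|11⟩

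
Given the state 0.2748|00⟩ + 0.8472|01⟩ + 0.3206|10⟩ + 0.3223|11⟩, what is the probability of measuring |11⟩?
0.1039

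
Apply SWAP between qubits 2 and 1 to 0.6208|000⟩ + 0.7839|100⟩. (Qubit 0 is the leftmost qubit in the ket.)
0.6208|000⟩ + 0.7839|100⟩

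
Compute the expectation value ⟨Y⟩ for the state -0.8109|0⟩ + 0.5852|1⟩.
0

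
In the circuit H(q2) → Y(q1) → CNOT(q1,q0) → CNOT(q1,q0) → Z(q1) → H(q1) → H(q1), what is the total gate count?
7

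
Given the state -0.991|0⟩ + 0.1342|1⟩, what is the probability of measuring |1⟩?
0.01801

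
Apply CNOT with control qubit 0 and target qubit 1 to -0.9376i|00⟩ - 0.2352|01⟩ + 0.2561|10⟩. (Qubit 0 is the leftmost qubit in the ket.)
-0.9376i|00⟩ - 0.2352|01⟩ + 0.2561|11⟩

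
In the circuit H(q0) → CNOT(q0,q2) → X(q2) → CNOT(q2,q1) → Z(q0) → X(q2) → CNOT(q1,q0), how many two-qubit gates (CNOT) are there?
3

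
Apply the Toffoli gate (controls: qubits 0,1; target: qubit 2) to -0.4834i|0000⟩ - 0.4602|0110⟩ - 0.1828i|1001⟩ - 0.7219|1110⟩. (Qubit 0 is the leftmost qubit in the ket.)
-0.4834i|0000⟩ - 0.4602|0110⟩ - 0.1828i|1001⟩ - 0.7219|1100⟩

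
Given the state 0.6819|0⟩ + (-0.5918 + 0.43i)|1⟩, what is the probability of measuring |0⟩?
0.465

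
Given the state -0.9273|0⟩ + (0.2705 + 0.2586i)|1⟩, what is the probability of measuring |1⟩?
0.14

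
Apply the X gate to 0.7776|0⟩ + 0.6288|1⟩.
0.6288|0⟩ + 0.7776|1⟩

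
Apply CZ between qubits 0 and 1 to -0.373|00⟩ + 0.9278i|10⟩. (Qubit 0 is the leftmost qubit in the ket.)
-0.373|00⟩ + 0.9278i|10⟩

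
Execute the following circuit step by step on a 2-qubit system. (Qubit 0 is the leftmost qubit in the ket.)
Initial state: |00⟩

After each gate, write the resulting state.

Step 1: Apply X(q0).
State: |10⟩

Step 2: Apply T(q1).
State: |10⟩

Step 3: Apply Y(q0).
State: -i|00⟩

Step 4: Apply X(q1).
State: -i|01⟩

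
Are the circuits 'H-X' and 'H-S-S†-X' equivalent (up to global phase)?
Yes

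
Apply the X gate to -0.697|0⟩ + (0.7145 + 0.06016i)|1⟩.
(0.7145 + 0.06016i)|0⟩ - 0.697|1⟩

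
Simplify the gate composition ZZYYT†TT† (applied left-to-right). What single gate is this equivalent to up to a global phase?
T†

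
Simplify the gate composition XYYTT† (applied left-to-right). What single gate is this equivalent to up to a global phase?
X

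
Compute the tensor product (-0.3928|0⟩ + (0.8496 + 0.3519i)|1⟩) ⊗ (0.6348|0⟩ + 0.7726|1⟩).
-0.2493|00⟩ - 0.3035|01⟩ + (0.5393 + 0.2234i)|10⟩ + (0.6564 + 0.2719i)|11⟩

amp(|b₁b₂…⟩) = product of the factor amplitudes for bits b₁, b₂, …; only kets whose every factor amplitude is nonzero survive.
|00⟩: (-0.3928)(0.6348) = -0.2493
|01⟩: (-0.3928)(0.7726) = -0.3035
|10⟩: (0.8496 + 0.3519i)(0.6348) = (0.5393 + 0.2234i)
|11⟩: (0.8496 + 0.3519i)(0.7726) = (0.6564 + 0.2719i)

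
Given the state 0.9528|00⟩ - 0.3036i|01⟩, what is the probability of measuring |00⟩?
0.9078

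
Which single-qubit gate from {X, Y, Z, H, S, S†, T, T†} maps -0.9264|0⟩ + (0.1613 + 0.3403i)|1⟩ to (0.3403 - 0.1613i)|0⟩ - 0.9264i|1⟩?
Y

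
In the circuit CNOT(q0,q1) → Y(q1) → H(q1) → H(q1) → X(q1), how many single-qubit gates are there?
4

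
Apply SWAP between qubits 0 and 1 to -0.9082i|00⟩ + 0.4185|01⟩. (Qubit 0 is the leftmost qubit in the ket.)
-0.9082i|00⟩ + 0.4185|10⟩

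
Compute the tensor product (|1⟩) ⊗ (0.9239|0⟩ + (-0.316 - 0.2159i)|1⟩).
0.9239|10⟩ + (-0.316 - 0.2159i)|11⟩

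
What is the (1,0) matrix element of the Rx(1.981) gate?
-0.8363i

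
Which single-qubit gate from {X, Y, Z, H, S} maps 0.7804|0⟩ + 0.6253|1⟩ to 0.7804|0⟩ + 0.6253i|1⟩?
S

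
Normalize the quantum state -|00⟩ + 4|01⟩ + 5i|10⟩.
-0.1543|00⟩ + 0.6172|01⟩ + 0.7715i|10⟩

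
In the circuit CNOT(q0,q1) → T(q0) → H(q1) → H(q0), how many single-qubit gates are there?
3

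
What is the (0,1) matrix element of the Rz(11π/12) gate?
0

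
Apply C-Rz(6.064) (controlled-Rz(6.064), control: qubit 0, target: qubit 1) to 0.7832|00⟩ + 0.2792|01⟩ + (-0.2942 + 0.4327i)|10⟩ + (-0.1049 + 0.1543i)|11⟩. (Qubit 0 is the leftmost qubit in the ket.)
0.7832|00⟩ + 0.2792|01⟩ + (0.3398 - 0.3979i)|10⟩ + (0.08739 - 0.1648i)|11⟩

C-Rz(6.064) leaves the control-|0⟩ kets |00⟩, |01⟩ unchanged and applies Rz(6.064) to qubit 1 on the control-|1⟩ pair (|10⟩, |11⟩).
Rz(6.064) = [[e^(−iθ/2), 0], [0, e^(iθ/2)]] with e^(±iθ/2) = cos(θ/2) ± i·sin(θ/2); θ = 6.064, cos(θ/2) ≈ -0.994001, sin(θ/2) ≈ 0.109373.
With a = amp(|10⟩) = (-0.2942 + 0.4327i) and b = amp(|11⟩) = (-0.1049 + 0.1543i):
new amp(|10⟩) = (-0.994001 - 0.109373i)·a = (0.3398 - 0.3979i)
new amp(|11⟩) = (-0.994001 + 0.109373i)·b = (0.08739 - 0.1648i)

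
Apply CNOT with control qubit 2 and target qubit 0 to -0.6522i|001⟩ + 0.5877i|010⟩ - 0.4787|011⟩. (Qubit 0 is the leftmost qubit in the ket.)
0.5877i|010⟩ - 0.6522i|101⟩ - 0.4787|111⟩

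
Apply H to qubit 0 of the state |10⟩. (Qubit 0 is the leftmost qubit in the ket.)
1/√2|00⟩ - 1/√2|10⟩

H on qubit 0 mixes each pair of kets that differ only in qubit 0: amplitudes (a, b) of (|…0…⟩, |…1…⟩) become ((a + b)/√2, (a − b)/√2). Kets absent from the input have amplitude 0.
(|00⟩, |10⟩): (a, b) = (0, 1) → (1/√2, -1/√2)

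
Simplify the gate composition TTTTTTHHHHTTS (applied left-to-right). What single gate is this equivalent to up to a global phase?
S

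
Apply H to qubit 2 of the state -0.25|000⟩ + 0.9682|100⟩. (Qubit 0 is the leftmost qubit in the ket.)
-0.1768|000⟩ - 0.1768|001⟩ + 0.6846|100⟩ + 0.6846|101⟩

H on qubit 2 mixes each pair of kets that differ only in qubit 2: amplitudes (a, b) of (|…0…⟩, |…1…⟩) become ((a + b)/√2, (a − b)/√2). Kets absent from the input have amplitude 0.
(|000⟩, |001⟩): (a, b) = (-0.25, 0) → (-0.1768, -0.1768)
(|100⟩, |101⟩): (a, b) = (0.9682, 0) → (0.6846, 0.6846)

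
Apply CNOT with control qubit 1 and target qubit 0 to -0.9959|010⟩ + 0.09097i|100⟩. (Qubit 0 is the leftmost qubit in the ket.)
0.09097i|100⟩ - 0.9959|110⟩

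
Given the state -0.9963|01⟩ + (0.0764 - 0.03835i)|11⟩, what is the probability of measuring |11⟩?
0.007308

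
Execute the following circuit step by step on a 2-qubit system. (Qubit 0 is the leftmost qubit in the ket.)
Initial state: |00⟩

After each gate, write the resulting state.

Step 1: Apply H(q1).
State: 1/√2|00⟩ + 1/√2|01⟩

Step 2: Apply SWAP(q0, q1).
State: 1/√2|00⟩ + 1/√2|10⟩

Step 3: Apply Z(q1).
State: 1/√2|00⟩ + 1/√2|10⟩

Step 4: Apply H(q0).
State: |00⟩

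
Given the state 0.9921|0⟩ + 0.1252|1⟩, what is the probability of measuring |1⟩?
0.01568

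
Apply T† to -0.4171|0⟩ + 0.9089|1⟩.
-0.4171|0⟩ + (0.6427 - 0.6427i)|1⟩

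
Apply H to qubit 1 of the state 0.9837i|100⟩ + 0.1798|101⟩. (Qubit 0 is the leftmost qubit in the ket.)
0.6956i|100⟩ + 0.1271|101⟩ + 0.6956i|110⟩ + 0.1271|111⟩

H on qubit 1 mixes each pair of kets that differ only in qubit 1: amplitudes (a, b) of (|…0…⟩, |…1…⟩) become ((a + b)/√2, (a − b)/√2). Kets absent from the input have amplitude 0.
(|100⟩, |110⟩): (a, b) = (0.9837i, 0) → (0.6956i, 0.6956i)
(|101⟩, |111⟩): (a, b) = (0.1798, 0) → (0.1271, 0.1271)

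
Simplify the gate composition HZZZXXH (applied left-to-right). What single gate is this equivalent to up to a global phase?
X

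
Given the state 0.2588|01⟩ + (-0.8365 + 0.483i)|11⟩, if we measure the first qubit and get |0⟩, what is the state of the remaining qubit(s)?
|1⟩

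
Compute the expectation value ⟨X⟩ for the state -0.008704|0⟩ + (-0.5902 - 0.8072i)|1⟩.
0.01027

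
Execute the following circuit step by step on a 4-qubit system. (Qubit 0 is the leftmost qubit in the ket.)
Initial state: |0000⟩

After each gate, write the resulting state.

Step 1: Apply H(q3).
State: 1/√2|0000⟩ + 1/√2|0001⟩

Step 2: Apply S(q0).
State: 1/√2|0000⟩ + 1/√2|0001⟩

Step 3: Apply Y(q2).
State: (1/√2)i|0010⟩ + (1/√2)i|0011⟩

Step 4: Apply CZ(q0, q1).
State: (1/√2)i|0010⟩ + (1/√2)i|0011⟩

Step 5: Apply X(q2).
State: (1/√2)i|0000⟩ + (1/√2)i|0001⟩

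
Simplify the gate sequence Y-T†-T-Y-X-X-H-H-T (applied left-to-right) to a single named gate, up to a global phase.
T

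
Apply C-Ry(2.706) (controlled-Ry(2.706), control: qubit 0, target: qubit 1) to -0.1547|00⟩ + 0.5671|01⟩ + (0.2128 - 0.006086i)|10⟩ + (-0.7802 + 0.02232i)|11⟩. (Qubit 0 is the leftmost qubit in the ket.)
-0.1547|00⟩ + 0.5671|01⟩ + (0.8078 - 0.02311i)|10⟩ + (0.03919 - 0.001119i)|11⟩

C-Ry(2.706) leaves the control-|0⟩ kets |00⟩, |01⟩ unchanged and applies Ry(2.706) to qubit 1 on the control-|1⟩ pair (|10⟩, |11⟩).
Ry(2.706) = [[cos(θ/2), −sin(θ/2)], [sin(θ/2), cos(θ/2)]]; θ = 2.706, cos(θ/2) ≈ 0.216079, sin(θ/2) ≈ 0.976376.
With a = amp(|10⟩) = (0.2128 - 0.006086i) and b = amp(|11⟩) = (-0.7802 + 0.02232i):
new amp(|10⟩) = (0.216079)·a + (-0.976376)·b = (0.8078 - 0.02311i)
new amp(|11⟩) = (0.976376)·a + (0.216079)·b = (0.03919 - 0.001119i)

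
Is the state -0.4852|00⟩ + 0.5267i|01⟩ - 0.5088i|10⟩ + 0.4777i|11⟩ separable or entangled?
Entangled

Writing the state as a|00⟩ + b|01⟩ + c|10⟩ + d|11⟩, it is a product state iff ad − bc = 0.
Here (a, b, c, d) = (-0.4852, 0.5267i, -0.5088i, 0.4777i): ad − bc = (-0.4852)(0.4777i) − (0.5267i)(-0.5088i) = (-0.268 - 0.2318i) ≠ 0, so the state is entangled.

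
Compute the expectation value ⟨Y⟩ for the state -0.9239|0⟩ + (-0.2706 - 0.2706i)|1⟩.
0.5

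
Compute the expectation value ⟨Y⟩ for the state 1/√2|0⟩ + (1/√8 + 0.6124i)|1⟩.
0.8661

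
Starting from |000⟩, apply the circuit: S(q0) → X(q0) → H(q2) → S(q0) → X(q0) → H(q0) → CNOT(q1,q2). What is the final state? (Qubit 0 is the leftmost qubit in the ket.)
(1/2)i|000⟩ + (1/2)i|001⟩ + (1/2)i|100⟩ + (1/2)i|101⟩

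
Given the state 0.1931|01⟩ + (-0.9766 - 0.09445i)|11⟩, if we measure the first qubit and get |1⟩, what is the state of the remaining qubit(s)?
(-0.9954 - 0.09626i)|1⟩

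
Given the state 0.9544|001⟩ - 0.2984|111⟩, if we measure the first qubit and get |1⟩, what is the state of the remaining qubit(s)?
-|11⟩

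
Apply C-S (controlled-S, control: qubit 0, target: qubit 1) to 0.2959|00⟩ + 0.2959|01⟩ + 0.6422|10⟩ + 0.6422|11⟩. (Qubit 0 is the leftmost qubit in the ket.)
0.2959|00⟩ + 0.2959|01⟩ + 0.6422|10⟩ + 0.6422i|11⟩

C-S leaves the control-|0⟩ kets |00⟩, |01⟩ unchanged and applies S to qubit 1 on the control-|1⟩ pair (|10⟩, |11⟩).
S = [[1, 0], [0, i]].
With a = amp(|10⟩) = 0.6422 and b = amp(|11⟩) = 0.6422:
new amp(|10⟩) = (1)·a = 0.6422
new amp(|11⟩) = (i)·b = 0.6422i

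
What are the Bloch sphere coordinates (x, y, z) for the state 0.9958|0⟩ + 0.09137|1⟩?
(0.182, 0, 0.9833)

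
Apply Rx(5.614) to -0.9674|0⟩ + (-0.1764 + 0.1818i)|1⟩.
(0.9735 + 0.05793i)|0⟩ + (0.1666 + 0.146i)|1⟩

Rx(5.614) = [[cos(θ/2), −i·sin(θ/2)], [−i·sin(θ/2), cos(θ/2)]]; θ = 5.614, cos(θ/2) ≈ -0.944544, sin(θ/2) ≈ 0.328384.
With a = amp(|0⟩) = -0.9674 and b = amp(|1⟩) = (-0.1764 + 0.1818i):
new amp(|0⟩) = (-0.944544)·a + (-0.328384i)·b = (0.9735 + 0.05793i)
new amp(|1⟩) = (-0.328384i)·a + (-0.944544)·b = (0.1666 + 0.146i)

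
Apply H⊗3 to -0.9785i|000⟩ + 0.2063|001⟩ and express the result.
(0.07294 - 0.346i)|000⟩ + (-0.07294 - 0.346i)|001⟩ + (0.07294 - 0.346i)|010⟩ + (-0.07294 - 0.346i)|011⟩ + (0.07294 - 0.346i)|100⟩ + (-0.07294 - 0.346i)|101⟩ + (0.07294 - 0.346i)|110⟩ + (-0.07294 - 0.346i)|111⟩

H⊗3 gives amp(|y⟩) = (1/2√2) Σ_x (−1)^(x·y) amp(|x⟩), where x·y is the number of positions in which both x and y have a 1.
|000⟩: (-0.9785i + 0.2063)/(2√2) = (0.07294 - 0.346i)
|001⟩: (-0.9785i - 0.2063)/(2√2) = (-0.07294 - 0.346i)
|010⟩: (-0.9785i + 0.2063)/(2√2) = (0.07294 - 0.346i)
|011⟩: (-0.9785i - 0.2063)/(2√2) = (-0.07294 - 0.346i)
|100⟩: (-0.9785i + 0.2063)/(2√2) = (0.07294 - 0.346i)
|101⟩: (-0.9785i - 0.2063)/(2√2) = (-0.07294 - 0.346i)
|110⟩: (-0.9785i + 0.2063)/(2√2) = (0.07294 - 0.346i)
|111⟩: (-0.9785i - 0.2063)/(2√2) = (-0.07294 - 0.346i)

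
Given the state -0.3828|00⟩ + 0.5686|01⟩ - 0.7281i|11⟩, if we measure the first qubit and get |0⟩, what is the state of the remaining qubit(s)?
-0.5585|0⟩ + 0.8295|1⟩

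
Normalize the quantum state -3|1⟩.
-|1⟩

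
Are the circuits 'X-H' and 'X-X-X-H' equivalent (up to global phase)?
Yes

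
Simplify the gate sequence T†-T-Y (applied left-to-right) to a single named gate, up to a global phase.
Y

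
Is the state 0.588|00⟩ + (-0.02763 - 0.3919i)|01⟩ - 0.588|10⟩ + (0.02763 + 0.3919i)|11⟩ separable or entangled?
Separable

Writing the state as a|00⟩ + b|01⟩ + c|10⟩ + d|11⟩, it is a product state iff ad − bc = 0.
Here (a, b, c, d) = (0.588, (-0.02763 - 0.3919i), -0.588, (0.02763 + 0.3919i)): ad − bc = (0.588)(0.02763 + 0.3919i) − (-0.02763 - 0.3919i)(-0.588) = 0, so the state is separable.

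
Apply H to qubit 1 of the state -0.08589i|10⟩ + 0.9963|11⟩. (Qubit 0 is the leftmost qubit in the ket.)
(0.7045 - 0.06073i)|10⟩ + (-0.7045 - 0.06073i)|11⟩

H on qubit 1 mixes each pair of kets that differ only in qubit 1: amplitudes (a, b) of (|…0…⟩, |…1…⟩) become ((a + b)/√2, (a − b)/√2). Kets absent from the input have amplitude 0.
(|10⟩, |11⟩): (a, b) = (-0.08589i, 0.9963) → ((0.7045 - 0.06073i), (-0.7045 - 0.06073i))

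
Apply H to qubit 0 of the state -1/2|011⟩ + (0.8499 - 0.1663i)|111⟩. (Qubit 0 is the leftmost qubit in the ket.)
(0.2474 - 0.1176i)|011⟩ + (-0.9545 + 0.1176i)|111⟩

H on qubit 0 mixes each pair of kets that differ only in qubit 0: amplitudes (a, b) of (|…0…⟩, |…1…⟩) become ((a + b)/√2, (a − b)/√2). Kets absent from the input have amplitude 0.
(|011⟩, |111⟩): (a, b) = (-1/2, (0.8499 - 0.1663i)) → ((0.2474 - 0.1176i), (-0.9545 + 0.1176i))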